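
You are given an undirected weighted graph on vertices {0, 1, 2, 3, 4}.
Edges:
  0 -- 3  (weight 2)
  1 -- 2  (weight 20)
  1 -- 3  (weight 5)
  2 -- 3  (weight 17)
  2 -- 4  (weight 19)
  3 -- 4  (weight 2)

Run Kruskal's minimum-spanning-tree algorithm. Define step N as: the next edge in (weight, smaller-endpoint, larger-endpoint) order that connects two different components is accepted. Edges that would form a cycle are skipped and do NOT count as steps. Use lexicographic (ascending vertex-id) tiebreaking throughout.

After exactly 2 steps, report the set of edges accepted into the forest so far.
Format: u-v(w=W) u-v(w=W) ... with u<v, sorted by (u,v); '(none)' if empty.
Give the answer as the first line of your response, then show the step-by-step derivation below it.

0-3(w=2) 3-4(w=2)

step 1: add edge 0-3 (w=2); MST = {0-3(w=2)}
step 2: add edge 3-4 (w=2); MST = {0-3(w=2) 3-4(w=2)}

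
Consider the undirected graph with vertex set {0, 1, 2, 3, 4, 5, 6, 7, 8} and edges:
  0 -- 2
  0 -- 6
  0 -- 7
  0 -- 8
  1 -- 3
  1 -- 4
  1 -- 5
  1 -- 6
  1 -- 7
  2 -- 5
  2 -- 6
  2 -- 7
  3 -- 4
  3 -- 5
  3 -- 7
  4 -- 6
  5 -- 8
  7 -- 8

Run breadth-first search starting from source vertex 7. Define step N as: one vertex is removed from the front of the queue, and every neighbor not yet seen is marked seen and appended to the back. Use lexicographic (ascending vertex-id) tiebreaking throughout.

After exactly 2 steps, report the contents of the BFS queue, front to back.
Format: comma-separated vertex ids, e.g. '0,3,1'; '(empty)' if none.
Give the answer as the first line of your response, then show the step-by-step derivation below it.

1,2,3,8,6

step 1: dequeue 7; queue=[0,1,2,3,8]; order=7
step 2: dequeue 0; queue=[1,2,3,8,6]; order=7,0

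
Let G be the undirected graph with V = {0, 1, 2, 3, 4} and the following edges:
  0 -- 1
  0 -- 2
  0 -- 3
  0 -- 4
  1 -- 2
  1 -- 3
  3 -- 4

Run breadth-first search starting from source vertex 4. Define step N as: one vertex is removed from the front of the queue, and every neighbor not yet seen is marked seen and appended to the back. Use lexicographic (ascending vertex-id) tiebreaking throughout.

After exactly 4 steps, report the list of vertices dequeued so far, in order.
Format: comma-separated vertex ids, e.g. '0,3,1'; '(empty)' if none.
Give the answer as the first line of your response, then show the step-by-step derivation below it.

4,0,3,1

step 1: dequeue 4; queue=[0,3]; order=4
step 2: dequeue 0; queue=[3,1,2]; order=4,0
step 3: dequeue 3; queue=[1,2]; order=4,0,3
step 4: dequeue 1; queue=[2]; order=4,0,3,1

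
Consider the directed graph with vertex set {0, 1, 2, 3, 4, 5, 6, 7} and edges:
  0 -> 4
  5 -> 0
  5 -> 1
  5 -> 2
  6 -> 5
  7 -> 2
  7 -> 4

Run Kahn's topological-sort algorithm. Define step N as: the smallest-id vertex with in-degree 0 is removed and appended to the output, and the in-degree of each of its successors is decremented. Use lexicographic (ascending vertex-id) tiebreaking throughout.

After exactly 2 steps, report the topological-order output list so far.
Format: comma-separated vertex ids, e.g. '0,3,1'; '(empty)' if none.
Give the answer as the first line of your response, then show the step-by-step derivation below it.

3,6

step 1: output 3; order=[3]; indeg=(1,1,2,0,2,1,0,0)
step 2: output 6; order=[3,6]; indeg=(1,1,2,0,2,0,0,0)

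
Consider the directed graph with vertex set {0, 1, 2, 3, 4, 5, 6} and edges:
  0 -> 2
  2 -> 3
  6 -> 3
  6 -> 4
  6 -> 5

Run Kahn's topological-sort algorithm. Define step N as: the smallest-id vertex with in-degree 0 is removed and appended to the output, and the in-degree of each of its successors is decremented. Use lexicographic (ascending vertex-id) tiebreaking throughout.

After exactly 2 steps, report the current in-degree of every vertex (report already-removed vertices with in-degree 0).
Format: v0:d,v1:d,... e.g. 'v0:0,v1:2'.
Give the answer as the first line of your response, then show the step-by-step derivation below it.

v0:0,v1:0,v2:0,v3:2,v4:1,v5:1,v6:0

step 1: output 0; order=[0]; indeg=(0,0,0,2,1,1,0)
step 2: output 1; order=[0,1]; indeg=(0,0,0,2,1,1,0)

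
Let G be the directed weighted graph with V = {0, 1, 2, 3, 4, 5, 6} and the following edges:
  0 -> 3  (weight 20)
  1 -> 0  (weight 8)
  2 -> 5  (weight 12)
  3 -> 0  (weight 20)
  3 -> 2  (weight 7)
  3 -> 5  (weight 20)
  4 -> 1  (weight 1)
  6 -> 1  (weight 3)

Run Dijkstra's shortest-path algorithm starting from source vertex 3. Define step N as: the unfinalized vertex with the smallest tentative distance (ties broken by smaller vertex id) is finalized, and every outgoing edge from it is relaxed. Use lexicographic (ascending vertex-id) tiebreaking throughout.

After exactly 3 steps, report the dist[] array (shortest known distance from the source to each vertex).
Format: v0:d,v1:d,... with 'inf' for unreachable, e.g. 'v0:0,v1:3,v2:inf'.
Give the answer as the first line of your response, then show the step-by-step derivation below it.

v0:20,v1:inf,v2:7,v3:0,v4:inf,v5:19,v6:inf

step 1: dist = v0:20,v1:inf,v2:7,v3:0,v4:inf,v5:20,v6:inf
step 2: dist = v0:20,v1:inf,v2:7,v3:0,v4:inf,v5:19,v6:inf
step 3: dist = v0:20,v1:inf,v2:7,v3:0,v4:inf,v5:19,v6:inf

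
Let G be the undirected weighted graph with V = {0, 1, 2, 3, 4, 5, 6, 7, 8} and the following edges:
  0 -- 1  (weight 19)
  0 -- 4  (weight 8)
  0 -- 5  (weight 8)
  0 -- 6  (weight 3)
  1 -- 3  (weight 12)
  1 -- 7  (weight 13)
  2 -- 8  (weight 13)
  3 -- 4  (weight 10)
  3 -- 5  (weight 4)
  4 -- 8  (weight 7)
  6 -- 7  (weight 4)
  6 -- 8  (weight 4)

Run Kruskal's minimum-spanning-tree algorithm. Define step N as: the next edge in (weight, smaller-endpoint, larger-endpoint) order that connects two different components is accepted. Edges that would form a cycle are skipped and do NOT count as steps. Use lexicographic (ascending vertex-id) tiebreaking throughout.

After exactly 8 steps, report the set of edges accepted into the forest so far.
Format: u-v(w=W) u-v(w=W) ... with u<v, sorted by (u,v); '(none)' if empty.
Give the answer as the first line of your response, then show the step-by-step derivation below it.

0-5(w=8) 0-6(w=3) 1-3(w=12) 2-8(w=13) 3-5(w=4) 4-8(w=7) 6-7(w=4) 6-8(w=4)

step 1: add edge 0-6 (w=3); MST = {0-6(w=3)}
step 2: add edge 3-5 (w=4); MST = {0-6(w=3) 3-5(w=4)}
step 3: add edge 6-7 (w=4); MST = {0-6(w=3) 3-5(w=4) 6-7(w=4)}
step 4: add edge 6-8 (w=4); MST = {0-6(w=3) 3-5(w=4) 6-7(w=4) 6-8(w=4)}
step 5: add edge 4-8 (w=7); MST = {0-6(w=3) 3-5(w=4) 4-8(w=7) 6-7(w=4) 6-8(w=4)}
step 6: add edge 0-5 (w=8); MST = {0-5(w=8) 0-6(w=3) 3-5(w=4) 4-8(w=7) 6-7(w=4) 6-8(w=4)}
step 7: add edge 1-3 (w=12); MST = {0-5(w=8) 0-6(w=3) 1-3(w=12) 3-5(w=4) 4-8(w=7) 6-7(w=4) 6-8(w=4)}
step 8: add edge 2-8 (w=13); MST = {0-5(w=8) 0-6(w=3) 1-3(w=12) 2-8(w=13) 3-5(w=4) 4-8(w=7) 6-7(w=4) 6-8(w=4)}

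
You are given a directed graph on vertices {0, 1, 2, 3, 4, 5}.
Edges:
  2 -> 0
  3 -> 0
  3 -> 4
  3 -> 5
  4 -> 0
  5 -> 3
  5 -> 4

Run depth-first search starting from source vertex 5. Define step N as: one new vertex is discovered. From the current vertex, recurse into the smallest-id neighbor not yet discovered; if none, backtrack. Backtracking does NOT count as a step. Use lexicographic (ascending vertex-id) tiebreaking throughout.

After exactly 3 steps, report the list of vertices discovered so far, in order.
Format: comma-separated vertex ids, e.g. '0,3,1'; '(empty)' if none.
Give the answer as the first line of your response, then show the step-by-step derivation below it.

5,3,0

step 1: discover 5; path=5; order=5
step 2: discover 3; path=5>3; order=5,3
step 3: discover 0; path=5>3>0; order=5,3,0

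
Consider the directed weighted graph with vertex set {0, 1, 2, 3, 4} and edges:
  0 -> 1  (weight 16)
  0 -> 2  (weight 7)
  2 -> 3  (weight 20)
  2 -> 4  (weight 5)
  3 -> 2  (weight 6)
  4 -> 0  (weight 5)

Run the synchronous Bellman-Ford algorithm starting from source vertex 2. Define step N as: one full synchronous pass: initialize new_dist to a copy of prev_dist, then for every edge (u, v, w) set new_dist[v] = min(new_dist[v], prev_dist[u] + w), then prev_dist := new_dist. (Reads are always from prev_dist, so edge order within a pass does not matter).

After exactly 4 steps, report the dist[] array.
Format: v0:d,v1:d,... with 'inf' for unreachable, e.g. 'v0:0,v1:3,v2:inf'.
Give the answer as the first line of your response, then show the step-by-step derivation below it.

v0:10,v1:26,v2:0,v3:20,v4:5

step 1: dist = v0:inf,v1:inf,v2:0,v3:20,v4:5
step 2: dist = v0:10,v1:inf,v2:0,v3:20,v4:5
step 3: dist = v0:10,v1:26,v2:0,v3:20,v4:5
step 4: dist = v0:10,v1:26,v2:0,v3:20,v4:5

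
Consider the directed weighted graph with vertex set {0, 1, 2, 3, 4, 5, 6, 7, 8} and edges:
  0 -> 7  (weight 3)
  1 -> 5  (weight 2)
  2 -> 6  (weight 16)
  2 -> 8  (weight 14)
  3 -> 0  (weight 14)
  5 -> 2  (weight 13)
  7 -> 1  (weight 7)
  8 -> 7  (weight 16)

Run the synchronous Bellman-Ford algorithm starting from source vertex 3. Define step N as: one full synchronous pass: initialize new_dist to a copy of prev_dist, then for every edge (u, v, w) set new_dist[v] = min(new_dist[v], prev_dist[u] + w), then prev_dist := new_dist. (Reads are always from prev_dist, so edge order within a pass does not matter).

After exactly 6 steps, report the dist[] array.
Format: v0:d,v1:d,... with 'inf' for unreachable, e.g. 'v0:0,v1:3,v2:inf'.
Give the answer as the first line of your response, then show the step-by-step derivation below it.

v0:14,v1:24,v2:39,v3:0,v4:inf,v5:26,v6:55,v7:17,v8:53

step 1: dist = v0:14,v1:inf,v2:inf,v3:0,v4:inf,v5:inf,v6:inf,v7:inf,v8:inf
step 2: dist = v0:14,v1:inf,v2:inf,v3:0,v4:inf,v5:inf,v6:inf,v7:17,v8:inf
step 3: dist = v0:14,v1:24,v2:inf,v3:0,v4:inf,v5:inf,v6:inf,v7:17,v8:inf
step 4: dist = v0:14,v1:24,v2:inf,v3:0,v4:inf,v5:26,v6:inf,v7:17,v8:inf
step 5: dist = v0:14,v1:24,v2:39,v3:0,v4:inf,v5:26,v6:inf,v7:17,v8:inf
step 6: dist = v0:14,v1:24,v2:39,v3:0,v4:inf,v5:26,v6:55,v7:17,v8:53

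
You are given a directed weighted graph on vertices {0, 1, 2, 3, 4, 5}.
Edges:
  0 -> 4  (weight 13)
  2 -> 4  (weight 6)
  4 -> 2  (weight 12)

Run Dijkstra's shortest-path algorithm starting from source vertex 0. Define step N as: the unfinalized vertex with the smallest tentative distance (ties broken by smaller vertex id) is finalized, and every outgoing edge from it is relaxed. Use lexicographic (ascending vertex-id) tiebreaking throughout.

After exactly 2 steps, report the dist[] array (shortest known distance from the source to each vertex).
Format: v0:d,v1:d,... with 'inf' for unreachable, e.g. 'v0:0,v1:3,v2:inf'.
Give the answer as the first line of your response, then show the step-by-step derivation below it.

v0:0,v1:inf,v2:25,v3:inf,v4:13,v5:inf

step 1: dist = v0:0,v1:inf,v2:inf,v3:inf,v4:13,v5:inf
step 2: dist = v0:0,v1:inf,v2:25,v3:inf,v4:13,v5:inf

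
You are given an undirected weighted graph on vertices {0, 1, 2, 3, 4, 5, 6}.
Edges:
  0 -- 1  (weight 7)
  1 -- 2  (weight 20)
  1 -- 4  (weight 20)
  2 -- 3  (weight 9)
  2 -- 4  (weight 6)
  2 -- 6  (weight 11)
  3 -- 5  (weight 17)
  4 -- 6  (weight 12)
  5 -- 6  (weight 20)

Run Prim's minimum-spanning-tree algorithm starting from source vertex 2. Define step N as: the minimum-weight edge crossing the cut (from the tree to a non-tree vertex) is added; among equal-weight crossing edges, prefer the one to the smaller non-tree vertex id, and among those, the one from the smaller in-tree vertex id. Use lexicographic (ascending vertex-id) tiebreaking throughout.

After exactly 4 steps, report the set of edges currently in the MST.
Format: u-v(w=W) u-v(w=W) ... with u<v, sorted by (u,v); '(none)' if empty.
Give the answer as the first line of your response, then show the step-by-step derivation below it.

2-3(w=9) 2-4(w=6) 2-6(w=11) 3-5(w=17)

step 1: add edge 2-4 (w=6); MST = {2-4(w=6)}
step 2: add edge 2-3 (w=9); MST = {2-3(w=9) 2-4(w=6)}
step 3: add edge 2-6 (w=11); MST = {2-3(w=9) 2-4(w=6) 2-6(w=11)}
step 4: add edge 3-5 (w=17); MST = {2-3(w=9) 2-4(w=6) 2-6(w=11) 3-5(w=17)}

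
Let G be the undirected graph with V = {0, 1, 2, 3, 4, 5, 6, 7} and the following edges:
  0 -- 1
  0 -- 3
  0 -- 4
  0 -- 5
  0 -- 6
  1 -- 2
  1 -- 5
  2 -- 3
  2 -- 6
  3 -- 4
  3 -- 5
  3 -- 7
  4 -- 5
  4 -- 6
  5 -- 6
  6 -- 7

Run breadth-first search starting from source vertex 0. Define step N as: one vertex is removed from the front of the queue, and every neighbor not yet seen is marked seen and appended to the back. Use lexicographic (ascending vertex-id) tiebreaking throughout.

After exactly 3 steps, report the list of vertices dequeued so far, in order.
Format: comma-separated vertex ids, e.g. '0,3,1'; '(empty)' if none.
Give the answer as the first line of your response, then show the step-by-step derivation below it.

0,1,3

step 1: dequeue 0; queue=[1,3,4,5,6]; order=0
step 2: dequeue 1; queue=[3,4,5,6,2]; order=0,1
step 3: dequeue 3; queue=[4,5,6,2,7]; order=0,1,3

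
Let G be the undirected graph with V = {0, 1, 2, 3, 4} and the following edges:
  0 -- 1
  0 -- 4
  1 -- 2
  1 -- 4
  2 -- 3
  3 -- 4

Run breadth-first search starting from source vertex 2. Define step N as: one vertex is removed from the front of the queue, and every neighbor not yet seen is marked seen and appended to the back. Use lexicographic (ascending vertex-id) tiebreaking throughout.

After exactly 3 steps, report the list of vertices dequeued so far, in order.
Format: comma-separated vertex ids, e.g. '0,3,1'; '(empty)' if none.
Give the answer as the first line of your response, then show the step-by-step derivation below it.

2,1,3

step 1: dequeue 2; queue=[1,3]; order=2
step 2: dequeue 1; queue=[3,0,4]; order=2,1
step 3: dequeue 3; queue=[0,4]; order=2,1,3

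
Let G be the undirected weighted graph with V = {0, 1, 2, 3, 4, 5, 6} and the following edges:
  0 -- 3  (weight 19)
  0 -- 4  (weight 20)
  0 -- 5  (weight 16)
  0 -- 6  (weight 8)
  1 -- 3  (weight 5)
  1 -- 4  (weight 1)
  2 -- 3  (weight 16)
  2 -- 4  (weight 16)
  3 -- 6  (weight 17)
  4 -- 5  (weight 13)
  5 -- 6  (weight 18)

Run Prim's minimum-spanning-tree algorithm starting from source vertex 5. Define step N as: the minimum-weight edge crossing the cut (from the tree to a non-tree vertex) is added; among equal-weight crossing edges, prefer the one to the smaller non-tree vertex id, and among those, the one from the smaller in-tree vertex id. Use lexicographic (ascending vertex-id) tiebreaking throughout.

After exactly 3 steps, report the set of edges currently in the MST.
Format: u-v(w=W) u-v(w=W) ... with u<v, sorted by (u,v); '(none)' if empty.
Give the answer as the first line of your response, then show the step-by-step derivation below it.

1-3(w=5) 1-4(w=1) 4-5(w=13)

step 1: add edge 4-5 (w=13); MST = {4-5(w=13)}
step 2: add edge 1-4 (w=1); MST = {1-4(w=1) 4-5(w=13)}
step 3: add edge 1-3 (w=5); MST = {1-3(w=5) 1-4(w=1) 4-5(w=13)}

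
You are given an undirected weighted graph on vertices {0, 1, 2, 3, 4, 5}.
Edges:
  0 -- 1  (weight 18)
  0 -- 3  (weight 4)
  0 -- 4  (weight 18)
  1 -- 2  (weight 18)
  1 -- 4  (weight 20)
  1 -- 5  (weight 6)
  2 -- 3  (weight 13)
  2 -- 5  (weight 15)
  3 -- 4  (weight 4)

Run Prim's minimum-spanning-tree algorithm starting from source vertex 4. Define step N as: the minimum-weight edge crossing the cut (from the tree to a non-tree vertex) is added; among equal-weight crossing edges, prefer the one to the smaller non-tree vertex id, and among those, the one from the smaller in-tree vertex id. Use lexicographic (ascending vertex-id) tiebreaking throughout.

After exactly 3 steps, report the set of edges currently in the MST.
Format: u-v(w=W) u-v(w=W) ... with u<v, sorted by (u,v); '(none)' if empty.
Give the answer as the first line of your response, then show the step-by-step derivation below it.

0-3(w=4) 2-3(w=13) 3-4(w=4)

step 1: add edge 3-4 (w=4); MST = {3-4(w=4)}
step 2: add edge 0-3 (w=4); MST = {0-3(w=4) 3-4(w=4)}
step 3: add edge 2-3 (w=13); MST = {0-3(w=4) 2-3(w=13) 3-4(w=4)}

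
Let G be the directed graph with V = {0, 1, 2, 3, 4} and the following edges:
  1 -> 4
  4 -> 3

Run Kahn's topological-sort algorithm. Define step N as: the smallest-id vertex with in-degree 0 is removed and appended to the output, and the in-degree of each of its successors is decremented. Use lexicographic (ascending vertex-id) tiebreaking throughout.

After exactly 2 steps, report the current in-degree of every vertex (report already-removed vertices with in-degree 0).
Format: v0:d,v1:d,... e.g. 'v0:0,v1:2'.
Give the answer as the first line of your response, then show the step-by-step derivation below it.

v0:0,v1:0,v2:0,v3:1,v4:0

step 1: output 0; order=[0]; indeg=(0,0,0,1,1)
step 2: output 1; order=[0,1]; indeg=(0,0,0,1,0)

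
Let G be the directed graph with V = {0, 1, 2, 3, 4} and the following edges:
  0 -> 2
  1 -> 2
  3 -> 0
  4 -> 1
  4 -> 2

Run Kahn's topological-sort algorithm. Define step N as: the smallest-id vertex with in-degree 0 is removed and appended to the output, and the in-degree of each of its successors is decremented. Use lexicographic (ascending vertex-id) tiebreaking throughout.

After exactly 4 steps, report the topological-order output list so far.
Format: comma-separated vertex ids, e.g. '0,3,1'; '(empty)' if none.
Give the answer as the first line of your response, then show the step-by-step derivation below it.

3,0,4,1

step 1: output 3; order=[3]; indeg=(0,1,3,0,0)
step 2: output 0; order=[3,0]; indeg=(0,1,2,0,0)
step 3: output 4; order=[3,0,4]; indeg=(0,0,1,0,0)
step 4: output 1; order=[3,0,4,1]; indeg=(0,0,0,0,0)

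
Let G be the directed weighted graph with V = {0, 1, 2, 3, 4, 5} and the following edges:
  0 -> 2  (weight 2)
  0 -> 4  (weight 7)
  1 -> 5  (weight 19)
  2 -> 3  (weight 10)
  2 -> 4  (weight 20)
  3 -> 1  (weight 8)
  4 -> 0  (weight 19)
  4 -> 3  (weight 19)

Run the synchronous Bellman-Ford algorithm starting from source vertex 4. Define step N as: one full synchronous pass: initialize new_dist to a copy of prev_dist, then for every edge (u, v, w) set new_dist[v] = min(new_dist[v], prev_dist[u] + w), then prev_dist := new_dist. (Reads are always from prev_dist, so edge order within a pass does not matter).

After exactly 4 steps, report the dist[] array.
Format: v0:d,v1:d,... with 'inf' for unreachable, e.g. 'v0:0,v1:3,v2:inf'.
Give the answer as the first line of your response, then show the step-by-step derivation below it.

v0:19,v1:27,v2:21,v3:19,v4:0,v5:46

step 1: dist = v0:19,v1:inf,v2:inf,v3:19,v4:0,v5:inf
step 2: dist = v0:19,v1:27,v2:21,v3:19,v4:0,v5:inf
step 3: dist = v0:19,v1:27,v2:21,v3:19,v4:0,v5:46
step 4: dist = v0:19,v1:27,v2:21,v3:19,v4:0,v5:46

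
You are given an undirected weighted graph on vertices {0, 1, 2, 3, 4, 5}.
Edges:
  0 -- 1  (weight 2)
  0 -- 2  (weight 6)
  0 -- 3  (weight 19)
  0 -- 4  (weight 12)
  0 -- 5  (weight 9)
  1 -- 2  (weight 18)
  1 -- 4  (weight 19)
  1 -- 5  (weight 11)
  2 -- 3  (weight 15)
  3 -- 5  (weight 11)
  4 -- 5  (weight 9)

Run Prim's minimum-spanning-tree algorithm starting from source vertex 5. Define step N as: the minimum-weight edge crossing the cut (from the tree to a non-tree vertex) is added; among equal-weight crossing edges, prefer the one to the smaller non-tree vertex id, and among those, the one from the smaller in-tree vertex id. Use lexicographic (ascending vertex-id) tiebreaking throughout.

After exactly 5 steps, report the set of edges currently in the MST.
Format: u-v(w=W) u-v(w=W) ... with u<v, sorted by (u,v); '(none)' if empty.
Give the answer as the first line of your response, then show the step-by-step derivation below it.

0-1(w=2) 0-2(w=6) 0-5(w=9) 3-5(w=11) 4-5(w=9)

step 1: add edge 0-5 (w=9); MST = {0-5(w=9)}
step 2: add edge 0-1 (w=2); MST = {0-1(w=2) 0-5(w=9)}
step 3: add edge 0-2 (w=6); MST = {0-1(w=2) 0-2(w=6) 0-5(w=9)}
step 4: add edge 4-5 (w=9); MST = {0-1(w=2) 0-2(w=6) 0-5(w=9) 4-5(w=9)}
step 5: add edge 3-5 (w=11); MST = {0-1(w=2) 0-2(w=6) 0-5(w=9) 3-5(w=11) 4-5(w=9)}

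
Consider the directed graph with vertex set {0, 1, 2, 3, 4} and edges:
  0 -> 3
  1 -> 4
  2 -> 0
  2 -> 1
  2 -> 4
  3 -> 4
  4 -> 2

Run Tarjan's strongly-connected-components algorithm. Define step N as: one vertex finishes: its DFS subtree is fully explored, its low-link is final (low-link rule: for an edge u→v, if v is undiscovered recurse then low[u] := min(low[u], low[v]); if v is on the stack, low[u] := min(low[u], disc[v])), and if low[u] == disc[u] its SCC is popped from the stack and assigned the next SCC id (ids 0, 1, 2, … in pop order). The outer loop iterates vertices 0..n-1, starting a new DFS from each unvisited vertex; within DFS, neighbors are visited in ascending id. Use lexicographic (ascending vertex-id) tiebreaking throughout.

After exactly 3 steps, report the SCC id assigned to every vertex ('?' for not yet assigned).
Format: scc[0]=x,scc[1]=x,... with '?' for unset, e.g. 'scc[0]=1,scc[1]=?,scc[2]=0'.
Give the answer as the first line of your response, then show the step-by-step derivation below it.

scc[0]=?,scc[1]=?,scc[2]=?,scc[3]=?,scc[4]=?

step 1: low=(low[0]=0,low[1]=2,low[2]=0,low[3]=1,low[4]=2); scc=(scc[0]=?,scc[1]=?,scc[2]=?,scc[3]=?,scc[4]=?)
step 2: low=(low[0]=0,low[1]=2,low[2]=0,low[3]=1,low[4]=2); scc=(scc[0]=?,scc[1]=?,scc[2]=?,scc[3]=?,scc[4]=?)
step 3: low=(low[0]=0,low[1]=2,low[2]=0,low[3]=1,low[4]=0); scc=(scc[0]=?,scc[1]=?,scc[2]=?,scc[3]=?,scc[4]=?)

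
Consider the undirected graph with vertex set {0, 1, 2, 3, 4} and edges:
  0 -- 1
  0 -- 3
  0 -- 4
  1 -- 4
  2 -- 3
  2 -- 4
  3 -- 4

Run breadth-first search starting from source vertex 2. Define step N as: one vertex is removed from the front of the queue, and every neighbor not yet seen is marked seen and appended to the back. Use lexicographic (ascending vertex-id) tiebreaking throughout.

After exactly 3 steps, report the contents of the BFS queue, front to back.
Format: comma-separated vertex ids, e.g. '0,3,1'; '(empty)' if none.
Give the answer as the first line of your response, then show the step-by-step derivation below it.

0,1

step 1: dequeue 2; queue=[3,4]; order=2
step 2: dequeue 3; queue=[4,0]; order=2,3
step 3: dequeue 4; queue=[0,1]; order=2,3,4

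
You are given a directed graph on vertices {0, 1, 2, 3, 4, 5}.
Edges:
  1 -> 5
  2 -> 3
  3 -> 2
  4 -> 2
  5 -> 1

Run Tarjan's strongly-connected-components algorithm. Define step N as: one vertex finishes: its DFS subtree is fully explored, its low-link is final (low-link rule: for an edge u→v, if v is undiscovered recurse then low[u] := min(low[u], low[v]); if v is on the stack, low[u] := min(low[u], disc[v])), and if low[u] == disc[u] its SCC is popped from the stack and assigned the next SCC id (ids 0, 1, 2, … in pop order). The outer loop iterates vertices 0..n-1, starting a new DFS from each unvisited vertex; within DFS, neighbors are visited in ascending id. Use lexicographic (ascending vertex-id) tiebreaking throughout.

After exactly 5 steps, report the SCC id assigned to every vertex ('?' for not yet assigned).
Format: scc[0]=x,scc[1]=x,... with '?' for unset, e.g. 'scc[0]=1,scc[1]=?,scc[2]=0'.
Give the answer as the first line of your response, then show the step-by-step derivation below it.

scc[0]=0,scc[1]=1,scc[2]=2,scc[3]=2,scc[4]=?,scc[5]=1

step 1: low=(low[0]=0,low[1]=?,low[2]=?,low[3]=?,low[4]=?,low[5]=?); scc=(scc[0]=0,scc[1]=?,scc[2]=?,scc[3]=?,scc[4]=?,scc[5]=?)
step 2: low=(low[0]=0,low[1]=1,low[2]=?,low[3]=?,low[4]=?,low[5]=1); scc=(scc[0]=0,scc[1]=?,scc[2]=?,scc[3]=?,scc[4]=?,scc[5]=?)
step 3: low=(low[0]=0,low[1]=1,low[2]=?,low[3]=?,low[4]=?,low[5]=1); scc=(scc[0]=0,scc[1]=1,scc[2]=?,scc[3]=?,scc[4]=?,scc[5]=1)
step 4: low=(low[0]=0,low[1]=1,low[2]=3,low[3]=3,low[4]=?,low[5]=1); scc=(scc[0]=0,scc[1]=1,scc[2]=?,scc[3]=?,scc[4]=?,scc[5]=1)
step 5: low=(low[0]=0,low[1]=1,low[2]=3,low[3]=3,low[4]=?,low[5]=1); scc=(scc[0]=0,scc[1]=1,scc[2]=2,scc[3]=2,scc[4]=?,scc[5]=1)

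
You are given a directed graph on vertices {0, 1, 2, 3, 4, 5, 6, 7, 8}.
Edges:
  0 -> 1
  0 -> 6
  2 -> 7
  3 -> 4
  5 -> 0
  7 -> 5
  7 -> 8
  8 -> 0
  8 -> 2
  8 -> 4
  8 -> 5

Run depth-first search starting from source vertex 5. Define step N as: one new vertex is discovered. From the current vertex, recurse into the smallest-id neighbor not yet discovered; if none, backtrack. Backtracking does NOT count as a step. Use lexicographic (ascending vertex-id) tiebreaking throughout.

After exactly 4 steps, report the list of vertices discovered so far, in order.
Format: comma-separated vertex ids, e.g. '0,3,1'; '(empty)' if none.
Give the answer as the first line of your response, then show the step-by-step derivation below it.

5,0,1,6

step 1: discover 5; path=5; order=5
step 2: discover 0; path=5>0; order=5,0
step 3: discover 1; path=5>0>1; order=5,0,1
step 4: discover 6; path=5>0>6; order=5,0,1,6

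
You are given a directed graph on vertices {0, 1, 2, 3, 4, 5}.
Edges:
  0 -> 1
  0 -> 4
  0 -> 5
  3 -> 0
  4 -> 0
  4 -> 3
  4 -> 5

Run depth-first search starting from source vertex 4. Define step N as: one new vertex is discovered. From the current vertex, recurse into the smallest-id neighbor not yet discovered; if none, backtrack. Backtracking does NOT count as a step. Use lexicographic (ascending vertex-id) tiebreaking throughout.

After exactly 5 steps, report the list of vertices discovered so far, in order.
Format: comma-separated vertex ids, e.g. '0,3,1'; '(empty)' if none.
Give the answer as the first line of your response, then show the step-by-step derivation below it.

4,0,1,5,3

step 1: discover 4; path=4; order=4
step 2: discover 0; path=4>0; order=4,0
step 3: discover 1; path=4>0>1; order=4,0,1
step 4: discover 5; path=4>0>5; order=4,0,1,5
step 5: discover 3; path=4>3; order=4,0,1,5,3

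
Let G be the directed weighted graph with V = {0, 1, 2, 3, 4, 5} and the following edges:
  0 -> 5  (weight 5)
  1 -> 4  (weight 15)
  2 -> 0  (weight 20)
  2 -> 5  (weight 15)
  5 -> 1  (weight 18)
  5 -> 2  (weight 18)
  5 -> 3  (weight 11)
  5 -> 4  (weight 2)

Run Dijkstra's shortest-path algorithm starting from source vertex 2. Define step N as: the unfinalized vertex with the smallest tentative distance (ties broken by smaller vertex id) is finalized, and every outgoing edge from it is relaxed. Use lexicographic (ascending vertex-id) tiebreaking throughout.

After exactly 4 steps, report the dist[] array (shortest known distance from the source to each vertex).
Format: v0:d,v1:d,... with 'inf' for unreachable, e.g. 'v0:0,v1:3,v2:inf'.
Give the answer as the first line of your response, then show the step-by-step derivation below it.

v0:20,v1:33,v2:0,v3:26,v4:17,v5:15

step 1: dist = v0:20,v1:inf,v2:0,v3:inf,v4:inf,v5:15
step 2: dist = v0:20,v1:33,v2:0,v3:26,v4:17,v5:15
step 3: dist = v0:20,v1:33,v2:0,v3:26,v4:17,v5:15
step 4: dist = v0:20,v1:33,v2:0,v3:26,v4:17,v5:15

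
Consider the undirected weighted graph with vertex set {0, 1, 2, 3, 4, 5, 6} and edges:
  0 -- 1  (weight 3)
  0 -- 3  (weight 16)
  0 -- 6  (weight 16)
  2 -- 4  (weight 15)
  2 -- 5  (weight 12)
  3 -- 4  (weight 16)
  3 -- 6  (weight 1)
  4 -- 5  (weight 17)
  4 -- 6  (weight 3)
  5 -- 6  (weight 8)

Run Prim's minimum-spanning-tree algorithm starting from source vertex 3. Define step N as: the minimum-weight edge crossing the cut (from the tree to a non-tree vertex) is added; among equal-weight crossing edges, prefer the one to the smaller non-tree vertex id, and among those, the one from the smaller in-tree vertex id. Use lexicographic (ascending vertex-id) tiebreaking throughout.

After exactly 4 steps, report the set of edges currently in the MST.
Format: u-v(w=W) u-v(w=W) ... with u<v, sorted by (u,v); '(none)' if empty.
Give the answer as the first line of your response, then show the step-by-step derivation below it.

2-5(w=12) 3-6(w=1) 4-6(w=3) 5-6(w=8)

step 1: add edge 3-6 (w=1); MST = {3-6(w=1)}
step 2: add edge 4-6 (w=3); MST = {3-6(w=1) 4-6(w=3)}
step 3: add edge 5-6 (w=8); MST = {3-6(w=1) 4-6(w=3) 5-6(w=8)}
step 4: add edge 2-5 (w=12); MST = {2-5(w=12) 3-6(w=1) 4-6(w=3) 5-6(w=8)}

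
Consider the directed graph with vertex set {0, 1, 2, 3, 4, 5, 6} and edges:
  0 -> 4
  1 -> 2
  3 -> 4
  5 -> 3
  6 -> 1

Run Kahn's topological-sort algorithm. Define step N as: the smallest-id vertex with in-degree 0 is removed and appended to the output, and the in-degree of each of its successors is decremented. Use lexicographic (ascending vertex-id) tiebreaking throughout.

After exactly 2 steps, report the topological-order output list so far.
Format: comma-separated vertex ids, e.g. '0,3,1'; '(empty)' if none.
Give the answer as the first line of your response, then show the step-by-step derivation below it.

0,5

step 1: output 0; order=[0]; indeg=(0,1,1,1,1,0,0)
step 2: output 5; order=[0,5]; indeg=(0,1,1,0,1,0,0)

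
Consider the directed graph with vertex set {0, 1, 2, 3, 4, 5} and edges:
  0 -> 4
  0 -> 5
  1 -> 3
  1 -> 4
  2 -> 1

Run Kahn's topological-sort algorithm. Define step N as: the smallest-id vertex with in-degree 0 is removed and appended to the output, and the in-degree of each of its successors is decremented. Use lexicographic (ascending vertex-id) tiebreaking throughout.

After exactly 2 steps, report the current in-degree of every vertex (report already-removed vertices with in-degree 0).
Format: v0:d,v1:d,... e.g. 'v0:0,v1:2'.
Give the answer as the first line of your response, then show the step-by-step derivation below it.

v0:0,v1:0,v2:0,v3:1,v4:1,v5:0

step 1: output 0; order=[0]; indeg=(0,1,0,1,1,0)
step 2: output 2; order=[0,2]; indeg=(0,0,0,1,1,0)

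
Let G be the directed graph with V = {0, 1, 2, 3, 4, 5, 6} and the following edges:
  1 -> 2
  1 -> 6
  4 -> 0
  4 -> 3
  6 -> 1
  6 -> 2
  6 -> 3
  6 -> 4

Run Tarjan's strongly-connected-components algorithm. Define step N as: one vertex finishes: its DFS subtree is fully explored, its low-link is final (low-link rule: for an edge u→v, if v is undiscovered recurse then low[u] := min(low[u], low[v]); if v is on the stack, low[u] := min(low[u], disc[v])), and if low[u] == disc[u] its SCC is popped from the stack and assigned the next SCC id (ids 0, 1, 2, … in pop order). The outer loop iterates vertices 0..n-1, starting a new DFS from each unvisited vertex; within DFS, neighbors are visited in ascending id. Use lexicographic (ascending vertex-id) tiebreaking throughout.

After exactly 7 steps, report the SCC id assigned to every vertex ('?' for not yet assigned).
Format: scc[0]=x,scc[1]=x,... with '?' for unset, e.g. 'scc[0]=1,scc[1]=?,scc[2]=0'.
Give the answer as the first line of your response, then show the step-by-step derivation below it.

scc[0]=0,scc[1]=4,scc[2]=1,scc[3]=2,scc[4]=3,scc[5]=5,scc[6]=4

step 1: low=(low[0]=0,low[1]=?,low[2]=?,low[3]=?,low[4]=?,low[5]=?,low[6]=?); scc=(scc[0]=0,scc[1]=?,scc[2]=?,scc[3]=?,scc[4]=?,scc[5]=?,scc[6]=?)
step 2: low=(low[0]=0,low[1]=1,low[2]=2,low[3]=?,low[4]=?,low[5]=?,low[6]=?); scc=(scc[0]=0,scc[1]=?,scc[2]=1,scc[3]=?,scc[4]=?,scc[5]=?,scc[6]=?)
step 3: low=(low[0]=0,low[1]=1,low[2]=2,low[3]=4,low[4]=?,low[5]=?,low[6]=1); scc=(scc[0]=0,scc[1]=?,scc[2]=1,scc[3]=2,scc[4]=?,scc[5]=?,scc[6]=?)
step 4: low=(low[0]=0,low[1]=1,low[2]=2,low[3]=4,low[4]=5,low[5]=?,low[6]=1); scc=(scc[0]=0,scc[1]=?,scc[2]=1,scc[3]=2,scc[4]=3,scc[5]=?,scc[6]=?)
step 5: low=(low[0]=0,low[1]=1,low[2]=2,low[3]=4,low[4]=5,low[5]=?,low[6]=1); scc=(scc[0]=0,scc[1]=?,scc[2]=1,scc[3]=2,scc[4]=3,scc[5]=?,scc[6]=?)
step 6: low=(low[0]=0,low[1]=1,low[2]=2,low[3]=4,low[4]=5,low[5]=?,low[6]=1); scc=(scc[0]=0,scc[1]=4,scc[2]=1,scc[3]=2,scc[4]=3,scc[5]=?,scc[6]=4)
step 7: low=(low[0]=0,low[1]=1,low[2]=2,low[3]=4,low[4]=5,low[5]=6,low[6]=1); scc=(scc[0]=0,scc[1]=4,scc[2]=1,scc[3]=2,scc[4]=3,scc[5]=5,scc[6]=4)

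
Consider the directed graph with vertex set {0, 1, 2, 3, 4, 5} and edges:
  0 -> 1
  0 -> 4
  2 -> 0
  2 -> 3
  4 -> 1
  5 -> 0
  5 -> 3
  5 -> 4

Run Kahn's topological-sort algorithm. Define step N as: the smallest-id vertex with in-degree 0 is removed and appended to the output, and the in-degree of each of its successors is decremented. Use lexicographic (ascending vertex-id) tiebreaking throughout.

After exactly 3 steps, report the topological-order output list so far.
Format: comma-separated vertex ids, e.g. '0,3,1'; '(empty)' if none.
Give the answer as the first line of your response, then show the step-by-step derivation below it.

2,5,0

step 1: output 2; order=[2]; indeg=(1,2,0,1,2,0)
step 2: output 5; order=[2,5]; indeg=(0,2,0,0,1,0)
step 3: output 0; order=[2,5,0]; indeg=(0,1,0,0,0,0)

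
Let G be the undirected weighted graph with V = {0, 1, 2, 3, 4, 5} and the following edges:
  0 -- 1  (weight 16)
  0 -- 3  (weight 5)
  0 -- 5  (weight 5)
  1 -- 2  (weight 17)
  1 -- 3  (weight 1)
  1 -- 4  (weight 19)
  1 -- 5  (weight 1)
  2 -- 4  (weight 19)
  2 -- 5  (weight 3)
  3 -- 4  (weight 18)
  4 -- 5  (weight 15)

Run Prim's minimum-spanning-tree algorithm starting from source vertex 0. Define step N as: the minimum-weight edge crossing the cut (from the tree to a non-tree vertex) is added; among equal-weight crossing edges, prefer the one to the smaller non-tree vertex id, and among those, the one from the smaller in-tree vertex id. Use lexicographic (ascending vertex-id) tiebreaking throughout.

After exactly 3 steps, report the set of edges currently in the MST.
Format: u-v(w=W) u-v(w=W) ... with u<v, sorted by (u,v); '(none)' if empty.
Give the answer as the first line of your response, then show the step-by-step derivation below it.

0-3(w=5) 1-3(w=1) 1-5(w=1)

step 1: add edge 0-3 (w=5); MST = {0-3(w=5)}
step 2: add edge 1-3 (w=1); MST = {0-3(w=5) 1-3(w=1)}
step 3: add edge 1-5 (w=1); MST = {0-3(w=5) 1-3(w=1) 1-5(w=1)}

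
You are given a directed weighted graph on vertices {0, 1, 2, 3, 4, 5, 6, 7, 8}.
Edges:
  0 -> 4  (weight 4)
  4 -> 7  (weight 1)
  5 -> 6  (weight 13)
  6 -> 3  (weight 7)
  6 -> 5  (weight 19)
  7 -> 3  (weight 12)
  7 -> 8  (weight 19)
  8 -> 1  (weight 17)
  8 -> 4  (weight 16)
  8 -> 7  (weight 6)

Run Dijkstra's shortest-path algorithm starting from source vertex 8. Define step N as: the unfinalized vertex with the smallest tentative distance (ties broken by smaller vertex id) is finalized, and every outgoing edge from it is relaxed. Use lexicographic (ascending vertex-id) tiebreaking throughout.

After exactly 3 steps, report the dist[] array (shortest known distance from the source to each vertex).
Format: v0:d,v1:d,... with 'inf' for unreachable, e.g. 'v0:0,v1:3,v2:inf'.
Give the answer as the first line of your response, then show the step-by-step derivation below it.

v0:inf,v1:17,v2:inf,v3:18,v4:16,v5:inf,v6:inf,v7:6,v8:0

step 1: dist = v0:inf,v1:17,v2:inf,v3:inf,v4:16,v5:inf,v6:inf,v7:6,v8:0
step 2: dist = v0:inf,v1:17,v2:inf,v3:18,v4:16,v5:inf,v6:inf,v7:6,v8:0
step 3: dist = v0:inf,v1:17,v2:inf,v3:18,v4:16,v5:inf,v6:inf,v7:6,v8:0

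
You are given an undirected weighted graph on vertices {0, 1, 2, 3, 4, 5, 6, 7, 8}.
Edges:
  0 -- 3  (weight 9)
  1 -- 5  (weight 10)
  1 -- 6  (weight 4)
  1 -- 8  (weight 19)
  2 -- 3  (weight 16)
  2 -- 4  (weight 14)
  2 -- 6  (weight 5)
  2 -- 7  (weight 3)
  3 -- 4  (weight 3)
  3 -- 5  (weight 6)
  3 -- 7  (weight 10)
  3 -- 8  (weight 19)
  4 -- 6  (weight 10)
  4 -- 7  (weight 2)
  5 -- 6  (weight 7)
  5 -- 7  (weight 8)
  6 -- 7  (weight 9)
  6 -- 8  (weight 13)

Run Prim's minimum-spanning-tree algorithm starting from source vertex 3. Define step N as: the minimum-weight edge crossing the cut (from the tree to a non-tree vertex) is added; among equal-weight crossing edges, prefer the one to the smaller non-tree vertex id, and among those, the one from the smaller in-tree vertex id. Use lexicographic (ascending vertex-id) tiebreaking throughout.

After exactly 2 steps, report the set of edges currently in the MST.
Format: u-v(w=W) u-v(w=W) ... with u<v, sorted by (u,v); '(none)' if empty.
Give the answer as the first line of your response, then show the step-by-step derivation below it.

3-4(w=3) 4-7(w=2)

step 1: add edge 3-4 (w=3); MST = {3-4(w=3)}
step 2: add edge 4-7 (w=2); MST = {3-4(w=3) 4-7(w=2)}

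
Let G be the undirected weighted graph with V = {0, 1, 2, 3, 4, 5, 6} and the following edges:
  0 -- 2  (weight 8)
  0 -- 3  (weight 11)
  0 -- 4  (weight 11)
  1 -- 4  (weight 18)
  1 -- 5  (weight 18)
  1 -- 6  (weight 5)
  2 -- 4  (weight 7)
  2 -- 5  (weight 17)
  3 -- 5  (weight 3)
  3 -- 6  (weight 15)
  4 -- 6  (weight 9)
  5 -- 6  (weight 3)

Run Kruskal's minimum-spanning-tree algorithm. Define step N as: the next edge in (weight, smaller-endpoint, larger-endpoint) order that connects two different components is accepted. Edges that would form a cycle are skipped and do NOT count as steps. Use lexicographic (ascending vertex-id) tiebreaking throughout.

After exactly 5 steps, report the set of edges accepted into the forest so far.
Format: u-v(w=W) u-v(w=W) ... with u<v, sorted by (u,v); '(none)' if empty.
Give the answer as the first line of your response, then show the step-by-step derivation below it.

0-2(w=8) 1-6(w=5) 2-4(w=7) 3-5(w=3) 5-6(w=3)

step 1: add edge 3-5 (w=3); MST = {3-5(w=3)}
step 2: add edge 5-6 (w=3); MST = {3-5(w=3) 5-6(w=3)}
step 3: add edge 1-6 (w=5); MST = {1-6(w=5) 3-5(w=3) 5-6(w=3)}
step 4: add edge 2-4 (w=7); MST = {1-6(w=5) 2-4(w=7) 3-5(w=3) 5-6(w=3)}
step 5: add edge 0-2 (w=8); MST = {0-2(w=8) 1-6(w=5) 2-4(w=7) 3-5(w=3) 5-6(w=3)}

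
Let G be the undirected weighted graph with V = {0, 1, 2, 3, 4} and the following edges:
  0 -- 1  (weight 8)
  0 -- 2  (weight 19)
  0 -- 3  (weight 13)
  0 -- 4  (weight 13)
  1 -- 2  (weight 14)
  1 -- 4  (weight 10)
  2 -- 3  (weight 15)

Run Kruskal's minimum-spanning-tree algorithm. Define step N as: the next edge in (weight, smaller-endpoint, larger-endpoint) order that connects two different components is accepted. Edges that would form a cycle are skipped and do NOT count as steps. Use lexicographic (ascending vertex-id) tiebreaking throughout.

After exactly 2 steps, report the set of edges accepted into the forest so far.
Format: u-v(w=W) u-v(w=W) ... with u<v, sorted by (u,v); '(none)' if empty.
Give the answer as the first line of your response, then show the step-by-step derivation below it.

0-1(w=8) 1-4(w=10)

step 1: add edge 0-1 (w=8); MST = {0-1(w=8)}
step 2: add edge 1-4 (w=10); MST = {0-1(w=8) 1-4(w=10)}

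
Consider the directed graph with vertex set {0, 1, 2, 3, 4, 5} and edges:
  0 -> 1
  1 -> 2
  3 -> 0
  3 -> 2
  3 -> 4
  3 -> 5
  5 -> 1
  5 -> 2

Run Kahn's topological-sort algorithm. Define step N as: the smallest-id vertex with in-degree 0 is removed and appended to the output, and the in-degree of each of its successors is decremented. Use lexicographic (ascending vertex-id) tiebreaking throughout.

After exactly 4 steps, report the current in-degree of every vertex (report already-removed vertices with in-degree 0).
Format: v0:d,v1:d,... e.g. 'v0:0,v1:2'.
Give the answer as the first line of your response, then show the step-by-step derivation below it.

v0:0,v1:0,v2:1,v3:0,v4:0,v5:0

step 1: output 3; order=[3]; indeg=(0,2,2,0,0,0)
step 2: output 0; order=[3,0]; indeg=(0,1,2,0,0,0)
step 3: output 4; order=[3,0,4]; indeg=(0,1,2,0,0,0)
step 4: output 5; order=[3,0,4,5]; indeg=(0,0,1,0,0,0)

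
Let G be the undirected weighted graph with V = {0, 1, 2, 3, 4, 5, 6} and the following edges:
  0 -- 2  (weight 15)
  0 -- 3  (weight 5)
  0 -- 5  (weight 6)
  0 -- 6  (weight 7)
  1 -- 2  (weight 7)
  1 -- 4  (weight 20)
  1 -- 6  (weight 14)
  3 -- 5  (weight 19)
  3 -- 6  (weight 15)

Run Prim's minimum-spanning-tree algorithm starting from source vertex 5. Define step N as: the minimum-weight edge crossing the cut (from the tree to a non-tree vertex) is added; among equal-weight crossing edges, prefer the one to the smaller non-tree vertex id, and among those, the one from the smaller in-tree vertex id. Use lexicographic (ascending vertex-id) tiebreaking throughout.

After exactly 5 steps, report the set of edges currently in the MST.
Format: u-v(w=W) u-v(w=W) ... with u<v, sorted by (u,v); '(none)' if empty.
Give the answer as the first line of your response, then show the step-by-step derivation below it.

0-3(w=5) 0-5(w=6) 0-6(w=7) 1-2(w=7) 1-6(w=14)

step 1: add edge 0-5 (w=6); MST = {0-5(w=6)}
step 2: add edge 0-3 (w=5); MST = {0-3(w=5) 0-5(w=6)}
step 3: add edge 0-6 (w=7); MST = {0-3(w=5) 0-5(w=6) 0-6(w=7)}
step 4: add edge 1-6 (w=14); MST = {0-3(w=5) 0-5(w=6) 0-6(w=7) 1-6(w=14)}
step 5: add edge 1-2 (w=7); MST = {0-3(w=5) 0-5(w=6) 0-6(w=7) 1-2(w=7) 1-6(w=14)}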